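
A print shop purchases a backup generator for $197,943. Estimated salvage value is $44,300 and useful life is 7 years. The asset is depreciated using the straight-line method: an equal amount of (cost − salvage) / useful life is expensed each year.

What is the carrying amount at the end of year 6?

Depreciable base = $197,943 − $44,300 = $153,643.
Annual expense = $153,643 / 7 = $21,949.
End of year 1: book value $175,994.
End of year 2: book value $154,045.
End of year 3: book value $132,096.
End of year 4: book value $110,147.
End of year 5: book value $88,198.
End of year 6: book value $66,249.

$66,249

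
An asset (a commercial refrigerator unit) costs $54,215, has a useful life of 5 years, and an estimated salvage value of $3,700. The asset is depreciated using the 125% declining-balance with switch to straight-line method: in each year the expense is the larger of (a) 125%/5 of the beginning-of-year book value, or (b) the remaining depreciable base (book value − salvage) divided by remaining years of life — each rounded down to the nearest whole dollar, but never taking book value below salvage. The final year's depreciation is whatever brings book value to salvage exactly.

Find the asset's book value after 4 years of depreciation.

$12,633

Depreciable base = $54,215 − $3,700 = $50,515.
Year 1: DB = ⌊$54,215 × 125%/5⌋ = $13,553; SL = ⌊$50,515/5⌋ = $10,103 → take DB $13,553. Book value $40,662.
Year 2: DB = ⌊$40,662 × 125%/5⌋ = $10,165; SL = ⌊$36,962/4⌋ = $9,240 → take DB $10,165. Book value $30,497.
Year 3: DB = ⌊$30,497 × 125%/5⌋ = $7,624; SL = ⌊$26,797/3⌋ = $8,932 → take SL $8,932. Book value $21,565.
Year 4: DB = ⌊$21,565 × 125%/5⌋ = $5,391; SL = ⌊$17,865/2⌋ = $8,932 → take SL $8,932. Book value $12,633.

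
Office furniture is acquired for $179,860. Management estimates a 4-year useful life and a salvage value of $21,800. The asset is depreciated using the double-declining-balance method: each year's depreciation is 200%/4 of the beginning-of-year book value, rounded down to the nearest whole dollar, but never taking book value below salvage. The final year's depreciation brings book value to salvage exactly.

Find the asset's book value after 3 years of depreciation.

$22,483

Depreciable base = $179,860 − $21,800 = $158,060.
Year 1: ⌊$179,860 × 200%/4⌋ = $89,930. Book value $89,930.
Year 2: ⌊$89,930 × 200%/4⌋ = $44,965. Book value $44,965.
Year 3: ⌊$44,965 × 200%/4⌋ = $22,482. Book value $22,483.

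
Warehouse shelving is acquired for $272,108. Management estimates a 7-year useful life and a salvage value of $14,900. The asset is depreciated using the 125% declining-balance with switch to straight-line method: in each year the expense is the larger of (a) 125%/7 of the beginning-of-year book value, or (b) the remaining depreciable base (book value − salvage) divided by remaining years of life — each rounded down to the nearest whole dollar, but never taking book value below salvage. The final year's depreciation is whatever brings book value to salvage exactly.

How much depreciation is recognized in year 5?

$33,741

Depreciable base = $272,108 − $14,900 = $257,208.
Year 1: DB = ⌊$272,108 × 125%/7⌋ = $48,590; SL = ⌊$257,208/7⌋ = $36,744 → take DB $48,590. Book value $223,518.
Year 2: DB = ⌊$223,518 × 125%/7⌋ = $39,913; SL = ⌊$208,618/6⌋ = $34,769 → take DB $39,913. Book value $183,605.
Year 3: DB = ⌊$183,605 × 125%/7⌋ = $32,786; SL = ⌊$168,705/5⌋ = $33,741 → take SL $33,741. Book value $149,864.
Year 4: DB = ⌊$149,864 × 125%/7⌋ = $26,761; SL = ⌊$134,964/4⌋ = $33,741 → take SL $33,741. Book value $116,123.
Year 5: DB = ⌊$116,123 × 125%/7⌋ = $20,736; SL = ⌊$101,223/3⌋ = $33,741 → take SL $33,741. Book value $82,382.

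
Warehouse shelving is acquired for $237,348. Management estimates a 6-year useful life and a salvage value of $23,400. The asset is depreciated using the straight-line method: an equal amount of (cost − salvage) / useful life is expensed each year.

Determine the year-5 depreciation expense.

$35,658

Depreciable base = $237,348 − $23,400 = $213,948.
Annual expense = $213,948 / 6 = $35,658.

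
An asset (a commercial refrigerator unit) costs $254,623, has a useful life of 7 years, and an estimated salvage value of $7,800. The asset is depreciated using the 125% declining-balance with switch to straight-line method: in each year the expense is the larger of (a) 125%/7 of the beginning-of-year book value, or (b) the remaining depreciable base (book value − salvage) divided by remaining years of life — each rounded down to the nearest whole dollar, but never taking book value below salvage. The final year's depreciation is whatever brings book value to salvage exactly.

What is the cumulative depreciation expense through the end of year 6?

$214,021

Depreciable base = $254,623 − $7,800 = $246,823.
Year 1: DB = ⌊$254,623 × 125%/7⌋ = $45,468; SL = ⌊$246,823/7⌋ = $35,260 → take DB $45,468. Book value $209,155.
Year 2: DB = ⌊$209,155 × 125%/7⌋ = $37,349; SL = ⌊$201,355/6⌋ = $33,559 → take DB $37,349. Book value $171,806.
Year 3: DB = ⌊$171,806 × 125%/7⌋ = $30,679; SL = ⌊$164,006/5⌋ = $32,801 → take SL $32,801. Book value $139,005.
Year 4: DB = ⌊$139,005 × 125%/7⌋ = $24,822; SL = ⌊$131,205/4⌋ = $32,801 → take SL $32,801. Book value $106,204.
Year 5: DB = ⌊$106,204 × 125%/7⌋ = $18,965; SL = ⌊$98,404/3⌋ = $32,801 → take SL $32,801. Book value $73,403.
Year 6: DB = ⌊$73,403 × 125%/7⌋ = $13,107; SL = ⌊$65,603/2⌋ = $32,801 → take SL $32,801. Book value $40,602.
Accumulated through year 6 = $254,623 − $40,602 = $214,021.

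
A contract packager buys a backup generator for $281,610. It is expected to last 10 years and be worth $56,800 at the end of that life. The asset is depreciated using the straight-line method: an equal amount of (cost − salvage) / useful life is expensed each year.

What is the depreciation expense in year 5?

Depreciable base = $281,610 − $56,800 = $224,810.
Annual expense = $224,810 / 10 = $22,481.

$22,481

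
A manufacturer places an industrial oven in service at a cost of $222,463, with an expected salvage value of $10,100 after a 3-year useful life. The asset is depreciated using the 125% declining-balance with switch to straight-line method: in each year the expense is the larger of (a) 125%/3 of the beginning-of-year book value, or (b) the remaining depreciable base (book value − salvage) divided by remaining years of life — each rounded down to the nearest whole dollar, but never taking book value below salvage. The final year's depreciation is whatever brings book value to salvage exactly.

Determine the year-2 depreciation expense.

Depreciable base = $222,463 − $10,100 = $212,363.
Year 1: DB = ⌊$222,463 × 125%/3⌋ = $92,692; SL = ⌊$212,363/3⌋ = $70,787 → take DB $92,692. Book value $129,771.
Year 2: DB = ⌊$129,771 × 125%/3⌋ = $54,071; SL = ⌊$119,671/2⌋ = $59,835 → take SL $59,835. Book value $69,936.

$59,835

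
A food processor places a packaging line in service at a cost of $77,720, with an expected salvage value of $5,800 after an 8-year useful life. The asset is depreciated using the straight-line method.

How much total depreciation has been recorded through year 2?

$17,980

Depreciable base = $77,720 − $5,800 = $71,920.
Annual expense = $71,920 / 8 = $8,990.
End of year 1: book value $68,730.
End of year 2: book value $59,740.
Accumulated through year 2 = $77,720 − $59,740 = $17,980.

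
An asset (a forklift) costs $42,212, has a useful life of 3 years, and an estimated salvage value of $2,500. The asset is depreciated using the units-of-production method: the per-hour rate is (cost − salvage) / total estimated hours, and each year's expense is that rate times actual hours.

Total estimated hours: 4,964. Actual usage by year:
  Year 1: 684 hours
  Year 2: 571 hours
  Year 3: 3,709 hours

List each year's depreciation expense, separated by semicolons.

Depreciable base = $42,212 − $2,500 = $39,712.
Rate = $39,712 / 4,964 hours = $8 per hour.
Year 1: 684 × $8 = $5,472. Book value $36,740.
Year 2: 571 × $8 = $4,568. Book value $32,172.
Year 3: 3,709 × $8 = $29,672. Book value $2,500.

$5,472; $4,568; $29,672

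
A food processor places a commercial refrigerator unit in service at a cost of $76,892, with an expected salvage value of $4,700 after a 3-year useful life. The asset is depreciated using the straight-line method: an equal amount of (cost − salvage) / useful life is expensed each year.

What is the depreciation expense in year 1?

Depreciable base = $76,892 − $4,700 = $72,192.
Annual expense = $72,192 / 3 = $24,064.

$24,064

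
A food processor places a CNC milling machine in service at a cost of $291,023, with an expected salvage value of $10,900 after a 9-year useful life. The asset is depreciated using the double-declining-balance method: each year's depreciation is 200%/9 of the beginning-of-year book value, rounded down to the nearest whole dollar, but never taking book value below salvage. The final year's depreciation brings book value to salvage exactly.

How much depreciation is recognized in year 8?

Depreciable base = $291,023 − $10,900 = $280,123.
Year 1: ⌊$291,023 × 200%/9⌋ = $64,671. Book value $226,352.
Year 2: ⌊$226,352 × 200%/9⌋ = $50,300. Book value $176,052.
Year 3: ⌊$176,052 × 200%/9⌋ = $39,122. Book value $136,930.
Year 4: ⌊$136,930 × 200%/9⌋ = $30,428. Book value $106,502.
Year 5: ⌊$106,502 × 200%/9⌋ = $23,667. Book value $82,835.
Year 6: ⌊$82,835 × 200%/9⌋ = $18,407. Book value $64,428.
Year 7: ⌊$64,428 × 200%/9⌋ = $14,317. Book value $50,111.
Year 8: ⌊$50,111 × 200%/9⌋ = $11,135. Book value $38,976.

$11,135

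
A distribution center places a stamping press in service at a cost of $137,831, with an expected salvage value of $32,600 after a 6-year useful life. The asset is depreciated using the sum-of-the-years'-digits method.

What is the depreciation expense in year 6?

$5,011

Depreciable base = $137,831 − $32,600 = $105,231.
Sum of the years' digits = 6+5+4+3+2+1 = 21.
Year 1: $105,231 × 6/21 = $30,066. Book value $107,765.
Year 2: $105,231 × 5/21 = $25,055. Book value $82,710.
Year 3: $105,231 × 4/21 = $20,044. Book value $62,666.
Year 4: $105,231 × 3/21 = $15,033. Book value $47,633.
Year 5: $105,231 × 2/21 = $10,022. Book value $37,611.
Year 6: $105,231 × 1/21 = $5,011. Book value $32,600.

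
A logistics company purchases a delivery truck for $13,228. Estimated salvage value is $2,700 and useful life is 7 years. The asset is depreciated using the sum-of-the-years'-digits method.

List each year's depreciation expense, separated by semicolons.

$2,632; $2,256; $1,880; $1,504; $1,128; $752; $376

Depreciable base = $13,228 − $2,700 = $10,528.
Sum of the years' digits = 7+6+5+4+3+2+1 = 28.
Year 1: $10,528 × 7/28 = $2,632. Book value $10,596.
Year 2: $10,528 × 6/28 = $2,256. Book value $8,340.
Year 3: $10,528 × 5/28 = $1,880. Book value $6,460.
Year 4: $10,528 × 4/28 = $1,504. Book value $4,956.
Year 5: $10,528 × 3/28 = $1,128. Book value $3,828.
Year 6: $10,528 × 2/28 = $752. Book value $3,076.
Year 7: $10,528 × 1/28 = $376. Book value $2,700.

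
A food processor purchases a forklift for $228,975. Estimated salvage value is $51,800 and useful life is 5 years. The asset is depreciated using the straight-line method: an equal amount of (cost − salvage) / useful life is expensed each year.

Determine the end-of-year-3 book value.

$122,670

Depreciable base = $228,975 − $51,800 = $177,175.
Annual expense = $177,175 / 5 = $35,435.
End of year 1: book value $193,540.
End of year 2: book value $158,105.
End of year 3: book value $122,670.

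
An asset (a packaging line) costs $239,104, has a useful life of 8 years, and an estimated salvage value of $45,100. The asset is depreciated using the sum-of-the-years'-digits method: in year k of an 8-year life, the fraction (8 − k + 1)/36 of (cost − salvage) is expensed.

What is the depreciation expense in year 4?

Depreciable base = $239,104 − $45,100 = $194,004.
Sum of the years' digits = 8+7+6+5+4+3+2+1 = 36.
Year 1: $194,004 × 8/36 = $43,112. Book value $195,992.
Year 2: $194,004 × 7/36 = $37,723. Book value $158,269.
Year 3: $194,004 × 6/36 = $32,334. Book value $125,935.
Year 4: $194,004 × 5/36 = $26,945. Book value $98,990.

$26,945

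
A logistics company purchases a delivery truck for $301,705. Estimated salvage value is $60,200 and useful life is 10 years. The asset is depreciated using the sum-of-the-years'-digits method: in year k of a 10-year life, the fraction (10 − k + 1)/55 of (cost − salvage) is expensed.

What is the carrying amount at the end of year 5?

Depreciable base = $301,705 − $60,200 = $241,505.
Sum of the years' digits = 10+9+8+7+6+5+4+3+2+1 = 55.
Year 1: $241,505 × 10/55 = $43,910. Book value $257,795.
Year 2: $241,505 × 9/55 = $39,519. Book value $218,276.
Year 3: $241,505 × 8/55 = $35,128. Book value $183,148.
Year 4: $241,505 × 7/55 = $30,737. Book value $152,411.
Year 5: $241,505 × 6/55 = $26,346. Book value $126,065.

$126,065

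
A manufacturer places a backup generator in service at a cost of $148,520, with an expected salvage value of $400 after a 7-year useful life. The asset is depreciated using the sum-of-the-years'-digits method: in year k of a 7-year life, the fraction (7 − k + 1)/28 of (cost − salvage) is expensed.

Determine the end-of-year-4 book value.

Depreciable base = $148,520 − $400 = $148,120.
Sum of the years' digits = 7+6+5+4+3+2+1 = 28.
Year 1: $148,120 × 7/28 = $37,030. Book value $111,490.
Year 2: $148,120 × 6/28 = $31,740. Book value $79,750.
Year 3: $148,120 × 5/28 = $26,450. Book value $53,300.
Year 4: $148,120 × 4/28 = $21,160. Book value $32,140.

$32,140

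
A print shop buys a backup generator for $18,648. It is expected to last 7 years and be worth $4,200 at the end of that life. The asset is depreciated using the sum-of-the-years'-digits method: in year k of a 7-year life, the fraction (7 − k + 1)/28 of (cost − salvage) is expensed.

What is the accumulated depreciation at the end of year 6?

$13,932

Depreciable base = $18,648 − $4,200 = $14,448.
Sum of the years' digits = 7+6+5+4+3+2+1 = 28.
Year 1: $14,448 × 7/28 = $3,612. Book value $15,036.
Year 2: $14,448 × 6/28 = $3,096. Book value $11,940.
Year 3: $14,448 × 5/28 = $2,580. Book value $9,360.
Year 4: $14,448 × 4/28 = $2,064. Book value $7,296.
Year 5: $14,448 × 3/28 = $1,548. Book value $5,748.
Year 6: $14,448 × 2/28 = $1,032. Book value $4,716.
Accumulated through year 6 = $18,648 − $4,716 = $13,932.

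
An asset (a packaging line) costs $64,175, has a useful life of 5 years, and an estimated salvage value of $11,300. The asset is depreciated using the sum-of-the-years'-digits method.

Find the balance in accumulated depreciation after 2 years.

$31,725

Depreciable base = $64,175 − $11,300 = $52,875.
Sum of the years' digits = 5+4+3+2+1 = 15.
Year 1: $52,875 × 5/15 = $17,625. Book value $46,550.
Year 2: $52,875 × 4/15 = $14,100. Book value $32,450.
Accumulated through year 2 = $64,175 − $32,450 = $31,725.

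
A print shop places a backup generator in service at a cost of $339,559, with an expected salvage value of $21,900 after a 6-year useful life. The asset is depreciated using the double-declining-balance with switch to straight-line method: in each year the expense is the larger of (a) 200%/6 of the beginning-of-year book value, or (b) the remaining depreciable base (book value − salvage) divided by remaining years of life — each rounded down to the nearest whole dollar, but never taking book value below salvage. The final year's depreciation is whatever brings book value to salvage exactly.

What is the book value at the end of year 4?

Depreciable base = $339,559 − $21,900 = $317,659.
Year 1: DB = ⌊$339,559 × 200%/6⌋ = $113,186; SL = ⌊$317,659/6⌋ = $52,943 → take DB $113,186. Book value $226,373.
Year 2: DB = ⌊$226,373 × 200%/6⌋ = $75,457; SL = ⌊$204,473/5⌋ = $40,894 → take DB $75,457. Book value $150,916.
Year 3: DB = ⌊$150,916 × 200%/6⌋ = $50,305; SL = ⌊$129,016/4⌋ = $32,254 → take DB $50,305. Book value $100,611.
Year 4: DB = ⌊$100,611 × 200%/6⌋ = $33,537; SL = ⌊$78,711/3⌋ = $26,237 → take DB $33,537. Book value $67,074.

$67,074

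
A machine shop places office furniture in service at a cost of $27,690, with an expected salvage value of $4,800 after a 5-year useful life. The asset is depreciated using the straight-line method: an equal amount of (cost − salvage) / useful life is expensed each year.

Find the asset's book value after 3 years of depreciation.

Depreciable base = $27,690 − $4,800 = $22,890.
Annual expense = $22,890 / 5 = $4,578.
End of year 1: book value $23,112.
End of year 2: book value $18,534.
End of year 3: book value $13,956.

$13,956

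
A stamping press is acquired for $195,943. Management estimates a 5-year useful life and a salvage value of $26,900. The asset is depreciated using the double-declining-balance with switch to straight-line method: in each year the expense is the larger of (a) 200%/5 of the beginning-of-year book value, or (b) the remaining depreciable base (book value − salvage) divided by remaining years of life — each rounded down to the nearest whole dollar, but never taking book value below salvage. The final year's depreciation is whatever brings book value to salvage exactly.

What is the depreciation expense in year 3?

Depreciable base = $195,943 − $26,900 = $169,043.
Year 1: DB = ⌊$195,943 × 200%/5⌋ = $78,377; SL = ⌊$169,043/5⌋ = $33,808 → take DB $78,377. Book value $117,566.
Year 2: DB = ⌊$117,566 × 200%/5⌋ = $47,026; SL = ⌊$90,666/4⌋ = $22,666 → take DB $47,026. Book value $70,540.
Year 3: DB = ⌊$70,540 × 200%/5⌋ = $28,216; SL = ⌊$43,640/3⌋ = $14,546 → take DB $28,216. Book value $42,324.

$28,216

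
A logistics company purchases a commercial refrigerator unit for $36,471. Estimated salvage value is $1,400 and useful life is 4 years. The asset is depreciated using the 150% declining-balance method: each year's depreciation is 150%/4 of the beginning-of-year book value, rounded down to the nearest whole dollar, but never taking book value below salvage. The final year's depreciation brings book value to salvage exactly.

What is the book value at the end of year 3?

$8,905

Depreciable base = $36,471 − $1,400 = $35,071.
Year 1: ⌊$36,471 × 150%/4⌋ = $13,676. Book value $22,795.
Year 2: ⌊$22,795 × 150%/4⌋ = $8,548. Book value $14,247.
Year 3: ⌊$14,247 × 150%/4⌋ = $5,342. Book value $8,905.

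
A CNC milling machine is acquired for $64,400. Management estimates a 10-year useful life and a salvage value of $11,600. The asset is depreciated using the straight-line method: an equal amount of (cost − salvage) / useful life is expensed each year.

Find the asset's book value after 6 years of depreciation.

Depreciable base = $64,400 − $11,600 = $52,800.
Annual expense = $52,800 / 10 = $5,280.
End of year 1: book value $59,120.
End of year 2: book value $53,840.
End of year 3: book value $48,560.
End of year 4: book value $43,280.
End of year 5: book value $38,000.
End of year 6: book value $32,720.

$32,720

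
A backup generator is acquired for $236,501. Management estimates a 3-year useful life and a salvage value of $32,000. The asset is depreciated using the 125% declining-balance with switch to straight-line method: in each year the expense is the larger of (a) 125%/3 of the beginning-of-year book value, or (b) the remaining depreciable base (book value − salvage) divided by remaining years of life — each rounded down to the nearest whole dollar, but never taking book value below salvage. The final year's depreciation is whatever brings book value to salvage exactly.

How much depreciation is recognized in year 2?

Depreciable base = $236,501 − $32,000 = $204,501.
Year 1: DB = ⌊$236,501 × 125%/3⌋ = $98,542; SL = ⌊$204,501/3⌋ = $68,167 → take DB $98,542. Book value $137,959.
Year 2: DB = ⌊$137,959 × 125%/3⌋ = $57,482; SL = ⌊$105,959/2⌋ = $52,979 → take DB $57,482. Book value $80,477.

$57,482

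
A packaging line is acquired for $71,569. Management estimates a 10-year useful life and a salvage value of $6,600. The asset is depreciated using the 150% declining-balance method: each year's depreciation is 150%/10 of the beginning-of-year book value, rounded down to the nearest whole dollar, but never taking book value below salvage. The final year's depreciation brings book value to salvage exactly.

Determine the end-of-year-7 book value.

Depreciable base = $71,569 − $6,600 = $64,969.
Year 1: ⌊$71,569 × 150%/10⌋ = $10,735. Book value $60,834.
Year 2: ⌊$60,834 × 150%/10⌋ = $9,125. Book value $51,709.
Year 3: ⌊$51,709 × 150%/10⌋ = $7,756. Book value $43,953.
Year 4: ⌊$43,953 × 150%/10⌋ = $6,592. Book value $37,361.
Year 5: ⌊$37,361 × 150%/10⌋ = $5,604. Book value $31,757.
Year 6: ⌊$31,757 × 150%/10⌋ = $4,763. Book value $26,994.
Year 7: ⌊$26,994 × 150%/10⌋ = $4,049. Book value $22,945.

$22,945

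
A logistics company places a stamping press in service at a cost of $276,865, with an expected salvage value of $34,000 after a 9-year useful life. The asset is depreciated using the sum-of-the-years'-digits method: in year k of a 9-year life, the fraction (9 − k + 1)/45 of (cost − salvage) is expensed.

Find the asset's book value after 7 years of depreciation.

$50,191

Depreciable base = $276,865 − $34,000 = $242,865.
Sum of the years' digits = 9+8+7+6+5+4+3+2+1 = 45.
Year 1: $242,865 × 9/45 = $48,573. Book value $228,292.
Year 2: $242,865 × 8/45 = $43,176. Book value $185,116.
Year 3: $242,865 × 7/45 = $37,779. Book value $147,337.
Year 4: $242,865 × 6/45 = $32,382. Book value $114,955.
Year 5: $242,865 × 5/45 = $26,985. Book value $87,970.
Year 6: $242,865 × 4/45 = $21,588. Book value $66,382.
Year 7: $242,865 × 3/45 = $16,191. Book value $50,191.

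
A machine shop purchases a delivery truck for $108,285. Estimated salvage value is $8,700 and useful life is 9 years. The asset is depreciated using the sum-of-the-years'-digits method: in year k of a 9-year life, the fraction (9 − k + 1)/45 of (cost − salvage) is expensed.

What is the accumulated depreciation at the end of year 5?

Depreciable base = $108,285 − $8,700 = $99,585.
Sum of the years' digits = 9+8+7+6+5+4+3+2+1 = 45.
Year 1: $99,585 × 9/45 = $19,917. Book value $88,368.
Year 2: $99,585 × 8/45 = $17,704. Book value $70,664.
Year 3: $99,585 × 7/45 = $15,491. Book value $55,173.
Year 4: $99,585 × 6/45 = $13,278. Book value $41,895.
Year 5: $99,585 × 5/45 = $11,065. Book value $30,830.
Accumulated through year 5 = $108,285 − $30,830 = $77,455.

$77,455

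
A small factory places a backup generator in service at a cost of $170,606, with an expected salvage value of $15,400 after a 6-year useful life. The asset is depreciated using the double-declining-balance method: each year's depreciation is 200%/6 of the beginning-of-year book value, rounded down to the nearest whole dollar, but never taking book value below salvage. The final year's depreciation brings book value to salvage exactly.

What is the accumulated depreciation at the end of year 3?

Depreciable base = $170,606 − $15,400 = $155,206.
Year 1: ⌊$170,606 × 200%/6⌋ = $56,868. Book value $113,738.
Year 2: ⌊$113,738 × 200%/6⌋ = $37,912. Book value $75,826.
Year 3: ⌊$75,826 × 200%/6⌋ = $25,275. Book value $50,551.
Accumulated through year 3 = $170,606 − $50,551 = $120,055.

$120,055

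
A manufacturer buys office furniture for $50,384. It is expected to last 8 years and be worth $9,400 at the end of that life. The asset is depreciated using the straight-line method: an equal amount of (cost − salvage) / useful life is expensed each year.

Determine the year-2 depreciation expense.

Depreciable base = $50,384 − $9,400 = $40,984.
Annual expense = $40,984 / 8 = $5,123.

$5,123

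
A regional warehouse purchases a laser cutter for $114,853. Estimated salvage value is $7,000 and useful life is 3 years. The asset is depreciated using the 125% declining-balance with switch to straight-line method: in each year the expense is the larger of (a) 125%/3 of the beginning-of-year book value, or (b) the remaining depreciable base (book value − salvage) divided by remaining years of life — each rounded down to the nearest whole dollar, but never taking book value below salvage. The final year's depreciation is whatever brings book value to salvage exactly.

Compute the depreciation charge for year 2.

Depreciable base = $114,853 − $7,000 = $107,853.
Year 1: DB = ⌊$114,853 × 125%/3⌋ = $47,855; SL = ⌊$107,853/3⌋ = $35,951 → take DB $47,855. Book value $66,998.
Year 2: DB = ⌊$66,998 × 125%/3⌋ = $27,915; SL = ⌊$59,998/2⌋ = $29,999 → take SL $29,999. Book value $36,999.

$29,999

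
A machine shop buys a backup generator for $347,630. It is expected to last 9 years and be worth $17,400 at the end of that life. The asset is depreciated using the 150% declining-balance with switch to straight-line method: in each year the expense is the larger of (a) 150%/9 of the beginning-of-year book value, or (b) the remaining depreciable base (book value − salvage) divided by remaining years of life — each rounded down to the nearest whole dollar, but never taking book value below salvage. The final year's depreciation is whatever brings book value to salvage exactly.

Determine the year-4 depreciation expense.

$33,529

Depreciable base = $347,630 − $17,400 = $330,230.
Year 1: DB = ⌊$347,630 × 150%/9⌋ = $57,938; SL = ⌊$330,230/9⌋ = $36,692 → take DB $57,938. Book value $289,692.
Year 2: DB = ⌊$289,692 × 150%/9⌋ = $48,282; SL = ⌊$272,292/8⌋ = $34,036 → take DB $48,282. Book value $241,410.
Year 3: DB = ⌊$241,410 × 150%/9⌋ = $40,235; SL = ⌊$224,010/7⌋ = $32,001 → take DB $40,235. Book value $201,175.
Year 4: DB = ⌊$201,175 × 150%/9⌋ = $33,529; SL = ⌊$183,775/6⌋ = $30,629 → take DB $33,529. Book value $167,646.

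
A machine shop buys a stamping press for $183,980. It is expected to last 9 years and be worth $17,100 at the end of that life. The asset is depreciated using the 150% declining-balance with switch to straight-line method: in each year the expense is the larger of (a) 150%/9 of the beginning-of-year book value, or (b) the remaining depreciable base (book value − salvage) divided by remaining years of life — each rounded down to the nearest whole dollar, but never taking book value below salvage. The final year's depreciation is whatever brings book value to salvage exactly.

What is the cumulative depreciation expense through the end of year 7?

$138,460

Depreciable base = $183,980 − $17,100 = $166,880.
Year 1: DB = ⌊$183,980 × 150%/9⌋ = $30,663; SL = ⌊$166,880/9⌋ = $18,542 → take DB $30,663. Book value $153,317.
Year 2: DB = ⌊$153,317 × 150%/9⌋ = $25,552; SL = ⌊$136,217/8⌋ = $17,027 → take DB $25,552. Book value $127,765.
Year 3: DB = ⌊$127,765 × 150%/9⌋ = $21,294; SL = ⌊$110,665/7⌋ = $15,809 → take DB $21,294. Book value $106,471.
Year 4: DB = ⌊$106,471 × 150%/9⌋ = $17,745; SL = ⌊$89,371/6⌋ = $14,895 → take DB $17,745. Book value $88,726.
Year 5: DB = ⌊$88,726 × 150%/9⌋ = $14,787; SL = ⌊$71,626/5⌋ = $14,325 → take DB $14,787. Book value $73,939.
Year 6: DB = ⌊$73,939 × 150%/9⌋ = $12,323; SL = ⌊$56,839/4⌋ = $14,209 → take SL $14,209. Book value $59,730.
Year 7: DB = ⌊$59,730 × 150%/9⌋ = $9,955; SL = ⌊$42,630/3⌋ = $14,210 → take SL $14,210. Book value $45,520.
Accumulated through year 7 = $183,980 − $45,520 = $138,460.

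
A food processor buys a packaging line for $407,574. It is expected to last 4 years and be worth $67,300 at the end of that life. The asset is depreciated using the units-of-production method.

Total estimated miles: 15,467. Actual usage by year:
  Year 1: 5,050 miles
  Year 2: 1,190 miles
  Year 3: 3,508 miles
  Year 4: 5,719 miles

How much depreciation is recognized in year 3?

Depreciable base = $407,574 − $67,300 = $340,274.
Rate = $340,274 / 15,467 miles = $22 per mile.
Year 1: 5,050 × $22 = $111,100. Book value $296,474.
Year 2: 1,190 × $22 = $26,180. Book value $270,294.
Year 3: 3,508 × $22 = $77,176. Book value $193,118.

$77,176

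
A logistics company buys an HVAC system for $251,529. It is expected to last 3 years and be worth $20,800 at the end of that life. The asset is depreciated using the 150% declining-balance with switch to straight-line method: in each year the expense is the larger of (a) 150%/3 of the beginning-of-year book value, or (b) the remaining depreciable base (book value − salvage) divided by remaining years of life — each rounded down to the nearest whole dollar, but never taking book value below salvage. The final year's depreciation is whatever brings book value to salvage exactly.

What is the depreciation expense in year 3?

Depreciable base = $251,529 − $20,800 = $230,729.
Year 1: DB = ⌊$251,529 × 150%/3⌋ = $125,764; SL = ⌊$230,729/3⌋ = $76,909 → take DB $125,764. Book value $125,765.
Year 2: DB = ⌊$125,765 × 150%/3⌋ = $62,882; SL = ⌊$104,965/2⌋ = $52,482 → take DB $62,882. Book value $62,883.
Year 3 (final): $62,883 − $20,800 = $42,083. Book value $20,800.

$42,083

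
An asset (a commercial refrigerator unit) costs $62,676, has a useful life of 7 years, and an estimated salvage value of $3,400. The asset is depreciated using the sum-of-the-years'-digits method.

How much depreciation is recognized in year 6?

Depreciable base = $62,676 − $3,400 = $59,276.
Sum of the years' digits = 7+6+5+4+3+2+1 = 28.
Year 1: $59,276 × 7/28 = $14,819. Book value $47,857.
Year 2: $59,276 × 6/28 = $12,702. Book value $35,155.
Year 3: $59,276 × 5/28 = $10,585. Book value $24,570.
Year 4: $59,276 × 4/28 = $8,468. Book value $16,102.
Year 5: $59,276 × 3/28 = $6,351. Book value $9,751.
Year 6: $59,276 × 2/28 = $4,234. Book value $5,517.

$4,234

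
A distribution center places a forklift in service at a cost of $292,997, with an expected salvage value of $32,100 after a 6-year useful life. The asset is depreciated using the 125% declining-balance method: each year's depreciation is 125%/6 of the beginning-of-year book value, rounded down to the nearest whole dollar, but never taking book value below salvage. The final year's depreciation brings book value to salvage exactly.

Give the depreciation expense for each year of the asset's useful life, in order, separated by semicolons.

$61,041; $48,324; $38,256; $30,286; $23,977; $59,013

Depreciable base = $292,997 − $32,100 = $260,897.
Year 1: ⌊$292,997 × 125%/6⌋ = $61,041. Book value $231,956.
Year 2: ⌊$231,956 × 125%/6⌋ = $48,324. Book value $183,632.
Year 3: ⌊$183,632 × 125%/6⌋ = $38,256. Book value $145,376.
Year 4: ⌊$145,376 × 125%/6⌋ = $30,286. Book value $115,090.
Year 5: ⌊$115,090 × 125%/6⌋ = $23,977. Book value $91,113.
Year 6 (final): $91,113 − $32,100 = $59,013. Book value $32,100.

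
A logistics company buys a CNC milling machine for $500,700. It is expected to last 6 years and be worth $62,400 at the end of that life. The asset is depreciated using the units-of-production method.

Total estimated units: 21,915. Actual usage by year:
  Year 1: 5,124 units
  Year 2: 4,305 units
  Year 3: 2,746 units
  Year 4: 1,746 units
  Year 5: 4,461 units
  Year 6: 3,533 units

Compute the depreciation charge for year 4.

$34,920

Depreciable base = $500,700 − $62,400 = $438,300.
Rate = $438,300 / 21,915 units = $20 per unit.
Year 1: 5,124 × $20 = $102,480. Book value $398,220.
Year 2: 4,305 × $20 = $86,100. Book value $312,120.
Year 3: 2,746 × $20 = $54,920. Book value $257,200.
Year 4: 1,746 × $20 = $34,920. Book value $222,280.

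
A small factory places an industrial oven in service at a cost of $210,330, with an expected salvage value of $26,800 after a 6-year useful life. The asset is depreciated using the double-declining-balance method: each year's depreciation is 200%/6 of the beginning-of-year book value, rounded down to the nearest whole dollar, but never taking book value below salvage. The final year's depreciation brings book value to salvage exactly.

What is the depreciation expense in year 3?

Depreciable base = $210,330 − $26,800 = $183,530.
Year 1: ⌊$210,330 × 200%/6⌋ = $70,110. Book value $140,220.
Year 2: ⌊$140,220 × 200%/6⌋ = $46,740. Book value $93,480.
Year 3: ⌊$93,480 × 200%/6⌋ = $31,160. Book value $62,320.

$31,160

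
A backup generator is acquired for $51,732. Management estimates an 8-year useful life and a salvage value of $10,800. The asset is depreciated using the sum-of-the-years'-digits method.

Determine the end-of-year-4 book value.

Depreciable base = $51,732 − $10,800 = $40,932.
Sum of the years' digits = 8+7+6+5+4+3+2+1 = 36.
Year 1: $40,932 × 8/36 = $9,096. Book value $42,636.
Year 2: $40,932 × 7/36 = $7,959. Book value $34,677.
Year 3: $40,932 × 6/36 = $6,822. Book value $27,855.
Year 4: $40,932 × 5/36 = $5,685. Book value $22,170.

$22,170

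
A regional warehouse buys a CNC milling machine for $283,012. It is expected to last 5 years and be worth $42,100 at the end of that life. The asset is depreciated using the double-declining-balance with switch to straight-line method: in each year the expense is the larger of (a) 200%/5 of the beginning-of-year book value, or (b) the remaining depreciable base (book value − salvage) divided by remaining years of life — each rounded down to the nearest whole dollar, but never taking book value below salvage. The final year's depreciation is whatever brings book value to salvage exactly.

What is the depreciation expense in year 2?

$67,923

Depreciable base = $283,012 − $42,100 = $240,912.
Year 1: DB = ⌊$283,012 × 200%/5⌋ = $113,204; SL = ⌊$240,912/5⌋ = $48,182 → take DB $113,204. Book value $169,808.
Year 2: DB = ⌊$169,808 × 200%/5⌋ = $67,923; SL = ⌊$127,708/4⌋ = $31,927 → take DB $67,923. Book value $101,885.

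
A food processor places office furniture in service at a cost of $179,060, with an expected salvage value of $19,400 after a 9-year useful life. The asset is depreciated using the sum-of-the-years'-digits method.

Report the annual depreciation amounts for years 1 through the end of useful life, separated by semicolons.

$31,932; $28,384; $24,836; $21,288; $17,740; $14,192; $10,644; $7,096; $3,548

Depreciable base = $179,060 − $19,400 = $159,660.
Sum of the years' digits = 9+8+7+6+5+4+3+2+1 = 45.
Year 1: $159,660 × 9/45 = $31,932. Book value $147,128.
Year 2: $159,660 × 8/45 = $28,384. Book value $118,744.
Year 3: $159,660 × 7/45 = $24,836. Book value $93,908.
Year 4: $159,660 × 6/45 = $21,288. Book value $72,620.
Year 5: $159,660 × 5/45 = $17,740. Book value $54,880.
Year 6: $159,660 × 4/45 = $14,192. Book value $40,688.
Year 7: $159,660 × 3/45 = $10,644. Book value $30,044.
Year 8: $159,660 × 2/45 = $7,096. Book value $22,948.
Year 9: $159,660 × 1/45 = $3,548. Book value $19,400.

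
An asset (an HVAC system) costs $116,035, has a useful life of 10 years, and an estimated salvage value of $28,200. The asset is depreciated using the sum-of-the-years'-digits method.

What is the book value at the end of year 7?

$37,782

Depreciable base = $116,035 − $28,200 = $87,835.
Sum of the years' digits = 10+9+8+7+6+5+4+3+2+1 = 55.
Year 1: $87,835 × 10/55 = $15,970. Book value $100,065.
Year 2: $87,835 × 9/55 = $14,373. Book value $85,692.
Year 3: $87,835 × 8/55 = $12,776. Book value $72,916.
Year 4: $87,835 × 7/55 = $11,179. Book value $61,737.
Year 5: $87,835 × 6/55 = $9,582. Book value $52,155.
Year 6: $87,835 × 5/55 = $7,985. Book value $44,170.
Year 7: $87,835 × 4/55 = $6,388. Book value $37,782.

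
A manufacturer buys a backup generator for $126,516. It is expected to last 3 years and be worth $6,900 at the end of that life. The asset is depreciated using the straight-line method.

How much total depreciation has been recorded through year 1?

Depreciable base = $126,516 − $6,900 = $119,616.
Annual expense = $119,616 / 3 = $39,872.
End of year 1: book value $86,644.
Accumulated through year 1 = $126,516 − $86,644 = $39,872.

$39,872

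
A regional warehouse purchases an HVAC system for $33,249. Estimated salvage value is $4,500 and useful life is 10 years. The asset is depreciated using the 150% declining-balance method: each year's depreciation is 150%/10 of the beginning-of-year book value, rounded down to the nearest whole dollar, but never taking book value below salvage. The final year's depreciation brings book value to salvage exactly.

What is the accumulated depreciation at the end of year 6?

$20,708

Depreciable base = $33,249 − $4,500 = $28,749.
Year 1: ⌊$33,249 × 150%/10⌋ = $4,987. Book value $28,262.
Year 2: ⌊$28,262 × 150%/10⌋ = $4,239. Book value $24,023.
Year 3: ⌊$24,023 × 150%/10⌋ = $3,603. Book value $20,420.
Year 4: ⌊$20,420 × 150%/10⌋ = $3,063. Book value $17,357.
Year 5: ⌊$17,357 × 150%/10⌋ = $2,603. Book value $14,754.
Year 6: ⌊$14,754 × 150%/10⌋ = $2,213. Book value $12,541.
Accumulated through year 6 = $33,249 − $12,541 = $20,708.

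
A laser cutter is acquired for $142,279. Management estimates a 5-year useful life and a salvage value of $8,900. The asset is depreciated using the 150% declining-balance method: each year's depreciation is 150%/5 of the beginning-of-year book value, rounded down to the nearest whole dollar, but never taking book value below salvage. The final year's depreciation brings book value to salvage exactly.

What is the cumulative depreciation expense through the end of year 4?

$108,116

Depreciable base = $142,279 − $8,900 = $133,379.
Year 1: ⌊$142,279 × 150%/5⌋ = $42,683. Book value $99,596.
Year 2: ⌊$99,596 × 150%/5⌋ = $29,878. Book value $69,718.
Year 3: ⌊$69,718 × 150%/5⌋ = $20,915. Book value $48,803.
Year 4: ⌊$48,803 × 150%/5⌋ = $14,640. Book value $34,163.
Accumulated through year 4 = $142,279 − $34,163 = $108,116.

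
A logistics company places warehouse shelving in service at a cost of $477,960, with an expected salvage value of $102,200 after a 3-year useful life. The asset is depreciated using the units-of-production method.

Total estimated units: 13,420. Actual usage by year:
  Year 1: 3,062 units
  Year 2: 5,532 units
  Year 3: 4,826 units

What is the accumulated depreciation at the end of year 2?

Depreciable base = $477,960 − $102,200 = $375,760.
Rate = $375,760 / 13,420 units = $28 per unit.
Year 1: 3,062 × $28 = $85,736. Book value $392,224.
Year 2: 5,532 × $28 = $154,896. Book value $237,328.
Accumulated through year 2 = $477,960 − $237,328 = $240,632.

$240,632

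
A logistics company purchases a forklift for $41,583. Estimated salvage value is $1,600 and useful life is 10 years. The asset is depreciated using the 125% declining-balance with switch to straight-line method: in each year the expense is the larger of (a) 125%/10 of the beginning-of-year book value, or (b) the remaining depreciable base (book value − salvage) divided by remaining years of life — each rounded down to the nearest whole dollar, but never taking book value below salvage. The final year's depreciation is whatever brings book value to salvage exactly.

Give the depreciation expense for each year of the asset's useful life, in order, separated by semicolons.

$5,197; $4,548; $3,979; $3,751; $3,751; $3,751; $3,751; $3,751; $3,752; $3,752

Depreciable base = $41,583 − $1,600 = $39,983.
Year 1: DB = ⌊$41,583 × 125%/10⌋ = $5,197; SL = ⌊$39,983/10⌋ = $3,998 → take DB $5,197. Book value $36,386.
Year 2: DB = ⌊$36,386 × 125%/10⌋ = $4,548; SL = ⌊$34,786/9⌋ = $3,865 → take DB $4,548. Book value $31,838.
Year 3: DB = ⌊$31,838 × 125%/10⌋ = $3,979; SL = ⌊$30,238/8⌋ = $3,779 → take DB $3,979. Book value $27,859.
Year 4: DB = ⌊$27,859 × 125%/10⌋ = $3,482; SL = ⌊$26,259/7⌋ = $3,751 → take SL $3,751. Book value $24,108.
Year 5: DB = ⌊$24,108 × 125%/10⌋ = $3,013; SL = ⌊$22,508/6⌋ = $3,751 → take SL $3,751. Book value $20,357.
Year 6: DB = ⌊$20,357 × 125%/10⌋ = $2,544; SL = ⌊$18,757/5⌋ = $3,751 → take SL $3,751. Book value $16,606.
Year 7: DB = ⌊$16,606 × 125%/10⌋ = $2,075; SL = ⌊$15,006/4⌋ = $3,751 → take SL $3,751. Book value $12,855.
Year 8: DB = ⌊$12,855 × 125%/10⌋ = $1,606; SL = ⌊$11,255/3⌋ = $3,751 → take SL $3,751. Book value $9,104.
Year 9: DB = ⌊$9,104 × 125%/10⌋ = $1,138; SL = ⌊$7,504/2⌋ = $3,752 → take SL $3,752. Book value $5,352.
Year 10 (final): $5,352 − $1,600 = $3,752. Book value $1,600.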